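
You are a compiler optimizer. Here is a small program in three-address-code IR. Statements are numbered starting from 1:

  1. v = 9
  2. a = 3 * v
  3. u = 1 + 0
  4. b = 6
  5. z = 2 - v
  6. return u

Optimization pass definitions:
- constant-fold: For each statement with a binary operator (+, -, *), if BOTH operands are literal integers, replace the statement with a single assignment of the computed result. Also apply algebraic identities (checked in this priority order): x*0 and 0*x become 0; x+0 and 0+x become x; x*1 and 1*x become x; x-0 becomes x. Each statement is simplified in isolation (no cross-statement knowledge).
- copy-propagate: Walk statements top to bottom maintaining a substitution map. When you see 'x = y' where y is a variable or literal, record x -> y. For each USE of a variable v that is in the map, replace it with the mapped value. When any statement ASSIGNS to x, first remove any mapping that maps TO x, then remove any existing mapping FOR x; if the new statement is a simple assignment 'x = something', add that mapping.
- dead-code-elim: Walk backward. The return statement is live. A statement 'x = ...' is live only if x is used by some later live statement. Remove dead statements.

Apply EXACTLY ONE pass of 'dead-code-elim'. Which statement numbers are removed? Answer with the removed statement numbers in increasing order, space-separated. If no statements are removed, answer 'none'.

Backward liveness scan:
Stmt 1 'v = 9': DEAD (v not in live set [])
Stmt 2 'a = 3 * v': DEAD (a not in live set [])
Stmt 3 'u = 1 + 0': KEEP (u is live); live-in = []
Stmt 4 'b = 6': DEAD (b not in live set ['u'])
Stmt 5 'z = 2 - v': DEAD (z not in live set ['u'])
Stmt 6 'return u': KEEP (return); live-in = ['u']
Removed statement numbers: [1, 2, 4, 5]
Surviving IR:
  u = 1 + 0
  return u

Answer: 1 2 4 5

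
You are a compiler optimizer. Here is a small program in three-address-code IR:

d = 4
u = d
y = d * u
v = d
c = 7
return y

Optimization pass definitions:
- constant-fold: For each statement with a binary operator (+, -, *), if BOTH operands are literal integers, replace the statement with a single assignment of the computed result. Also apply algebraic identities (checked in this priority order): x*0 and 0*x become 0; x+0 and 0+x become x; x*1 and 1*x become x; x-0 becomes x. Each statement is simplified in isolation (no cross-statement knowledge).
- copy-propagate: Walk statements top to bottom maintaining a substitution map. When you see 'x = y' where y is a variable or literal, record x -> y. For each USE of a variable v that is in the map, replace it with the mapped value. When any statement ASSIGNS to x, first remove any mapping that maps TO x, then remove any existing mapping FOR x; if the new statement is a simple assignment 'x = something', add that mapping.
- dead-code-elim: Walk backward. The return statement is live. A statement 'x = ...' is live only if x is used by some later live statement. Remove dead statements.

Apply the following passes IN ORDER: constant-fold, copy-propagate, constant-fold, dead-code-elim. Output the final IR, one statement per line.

Answer: y = 16
return y

Derivation:
Initial IR:
  d = 4
  u = d
  y = d * u
  v = d
  c = 7
  return y
After constant-fold (6 stmts):
  d = 4
  u = d
  y = d * u
  v = d
  c = 7
  return y
After copy-propagate (6 stmts):
  d = 4
  u = 4
  y = 4 * 4
  v = 4
  c = 7
  return y
After constant-fold (6 stmts):
  d = 4
  u = 4
  y = 16
  v = 4
  c = 7
  return y
After dead-code-elim (2 stmts):
  y = 16
  return y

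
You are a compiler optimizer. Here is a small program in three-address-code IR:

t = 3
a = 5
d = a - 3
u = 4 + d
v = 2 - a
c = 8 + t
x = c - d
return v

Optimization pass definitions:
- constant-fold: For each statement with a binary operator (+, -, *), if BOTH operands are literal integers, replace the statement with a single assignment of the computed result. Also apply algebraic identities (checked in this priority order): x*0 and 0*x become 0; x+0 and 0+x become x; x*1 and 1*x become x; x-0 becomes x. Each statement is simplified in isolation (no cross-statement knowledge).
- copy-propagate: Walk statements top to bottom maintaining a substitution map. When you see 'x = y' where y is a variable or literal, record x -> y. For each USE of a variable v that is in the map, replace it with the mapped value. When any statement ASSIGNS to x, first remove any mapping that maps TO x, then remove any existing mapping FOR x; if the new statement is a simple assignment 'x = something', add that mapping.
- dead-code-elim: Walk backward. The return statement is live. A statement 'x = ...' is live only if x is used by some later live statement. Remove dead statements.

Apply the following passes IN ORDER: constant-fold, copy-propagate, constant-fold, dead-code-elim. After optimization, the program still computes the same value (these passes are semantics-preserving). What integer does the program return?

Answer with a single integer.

Initial IR:
  t = 3
  a = 5
  d = a - 3
  u = 4 + d
  v = 2 - a
  c = 8 + t
  x = c - d
  return v
After constant-fold (8 stmts):
  t = 3
  a = 5
  d = a - 3
  u = 4 + d
  v = 2 - a
  c = 8 + t
  x = c - d
  return v
After copy-propagate (8 stmts):
  t = 3
  a = 5
  d = 5 - 3
  u = 4 + d
  v = 2 - 5
  c = 8 + 3
  x = c - d
  return v
After constant-fold (8 stmts):
  t = 3
  a = 5
  d = 2
  u = 4 + d
  v = -3
  c = 11
  x = c - d
  return v
After dead-code-elim (2 stmts):
  v = -3
  return v
Evaluate:
  t = 3  =>  t = 3
  a = 5  =>  a = 5
  d = a - 3  =>  d = 2
  u = 4 + d  =>  u = 6
  v = 2 - a  =>  v = -3
  c = 8 + t  =>  c = 11
  x = c - d  =>  x = 9
  return v = -3

Answer: -3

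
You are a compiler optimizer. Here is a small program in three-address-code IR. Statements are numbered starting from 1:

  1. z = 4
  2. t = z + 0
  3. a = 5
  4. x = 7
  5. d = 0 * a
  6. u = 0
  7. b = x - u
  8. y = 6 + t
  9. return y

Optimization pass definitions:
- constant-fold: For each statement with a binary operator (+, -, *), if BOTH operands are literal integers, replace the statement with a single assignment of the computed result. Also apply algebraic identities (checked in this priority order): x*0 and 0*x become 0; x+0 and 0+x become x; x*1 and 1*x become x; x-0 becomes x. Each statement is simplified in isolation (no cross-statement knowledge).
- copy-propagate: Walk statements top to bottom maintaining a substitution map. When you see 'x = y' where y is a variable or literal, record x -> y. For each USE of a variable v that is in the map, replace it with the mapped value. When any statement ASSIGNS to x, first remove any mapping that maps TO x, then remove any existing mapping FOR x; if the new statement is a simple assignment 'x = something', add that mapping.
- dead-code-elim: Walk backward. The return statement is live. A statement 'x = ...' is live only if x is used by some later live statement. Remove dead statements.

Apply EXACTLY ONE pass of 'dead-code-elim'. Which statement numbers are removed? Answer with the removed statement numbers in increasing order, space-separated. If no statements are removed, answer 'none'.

Answer: 3 4 5 6 7

Derivation:
Backward liveness scan:
Stmt 1 'z = 4': KEEP (z is live); live-in = []
Stmt 2 't = z + 0': KEEP (t is live); live-in = ['z']
Stmt 3 'a = 5': DEAD (a not in live set ['t'])
Stmt 4 'x = 7': DEAD (x not in live set ['t'])
Stmt 5 'd = 0 * a': DEAD (d not in live set ['t'])
Stmt 6 'u = 0': DEAD (u not in live set ['t'])
Stmt 7 'b = x - u': DEAD (b not in live set ['t'])
Stmt 8 'y = 6 + t': KEEP (y is live); live-in = ['t']
Stmt 9 'return y': KEEP (return); live-in = ['y']
Removed statement numbers: [3, 4, 5, 6, 7]
Surviving IR:
  z = 4
  t = z + 0
  y = 6 + t
  return y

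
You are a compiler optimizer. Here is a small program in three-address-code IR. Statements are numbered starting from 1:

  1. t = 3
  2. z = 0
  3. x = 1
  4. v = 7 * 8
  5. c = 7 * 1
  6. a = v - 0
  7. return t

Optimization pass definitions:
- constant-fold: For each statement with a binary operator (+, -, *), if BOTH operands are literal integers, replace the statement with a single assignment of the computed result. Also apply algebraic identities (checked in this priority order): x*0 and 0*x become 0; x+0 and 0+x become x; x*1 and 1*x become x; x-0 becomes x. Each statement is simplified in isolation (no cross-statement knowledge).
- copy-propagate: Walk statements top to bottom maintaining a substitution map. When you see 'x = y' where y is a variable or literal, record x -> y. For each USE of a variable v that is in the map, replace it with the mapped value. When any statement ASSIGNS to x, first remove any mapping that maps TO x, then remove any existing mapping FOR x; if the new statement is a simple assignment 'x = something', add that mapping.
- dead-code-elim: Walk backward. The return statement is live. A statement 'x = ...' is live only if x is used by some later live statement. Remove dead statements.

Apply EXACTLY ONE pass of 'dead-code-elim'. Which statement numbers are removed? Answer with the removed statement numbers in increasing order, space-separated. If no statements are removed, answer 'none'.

Answer: 2 3 4 5 6

Derivation:
Backward liveness scan:
Stmt 1 't = 3': KEEP (t is live); live-in = []
Stmt 2 'z = 0': DEAD (z not in live set ['t'])
Stmt 3 'x = 1': DEAD (x not in live set ['t'])
Stmt 4 'v = 7 * 8': DEAD (v not in live set ['t'])
Stmt 5 'c = 7 * 1': DEAD (c not in live set ['t'])
Stmt 6 'a = v - 0': DEAD (a not in live set ['t'])
Stmt 7 'return t': KEEP (return); live-in = ['t']
Removed statement numbers: [2, 3, 4, 5, 6]
Surviving IR:
  t = 3
  return t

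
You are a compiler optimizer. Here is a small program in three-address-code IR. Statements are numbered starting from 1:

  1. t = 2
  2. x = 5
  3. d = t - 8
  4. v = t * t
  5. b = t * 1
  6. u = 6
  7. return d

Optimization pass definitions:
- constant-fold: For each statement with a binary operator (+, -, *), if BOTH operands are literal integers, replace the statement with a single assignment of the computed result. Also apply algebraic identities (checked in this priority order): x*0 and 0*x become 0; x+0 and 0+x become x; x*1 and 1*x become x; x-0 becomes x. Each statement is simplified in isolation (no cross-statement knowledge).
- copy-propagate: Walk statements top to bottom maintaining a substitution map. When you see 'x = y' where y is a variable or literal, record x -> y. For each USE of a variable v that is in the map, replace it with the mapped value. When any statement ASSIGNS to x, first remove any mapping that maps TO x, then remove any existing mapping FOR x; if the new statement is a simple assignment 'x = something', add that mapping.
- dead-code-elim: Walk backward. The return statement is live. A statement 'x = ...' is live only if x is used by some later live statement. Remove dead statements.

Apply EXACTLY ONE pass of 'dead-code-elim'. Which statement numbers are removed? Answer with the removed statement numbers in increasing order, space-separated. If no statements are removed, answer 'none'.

Backward liveness scan:
Stmt 1 't = 2': KEEP (t is live); live-in = []
Stmt 2 'x = 5': DEAD (x not in live set ['t'])
Stmt 3 'd = t - 8': KEEP (d is live); live-in = ['t']
Stmt 4 'v = t * t': DEAD (v not in live set ['d'])
Stmt 5 'b = t * 1': DEAD (b not in live set ['d'])
Stmt 6 'u = 6': DEAD (u not in live set ['d'])
Stmt 7 'return d': KEEP (return); live-in = ['d']
Removed statement numbers: [2, 4, 5, 6]
Surviving IR:
  t = 2
  d = t - 8
  return d

Answer: 2 4 5 6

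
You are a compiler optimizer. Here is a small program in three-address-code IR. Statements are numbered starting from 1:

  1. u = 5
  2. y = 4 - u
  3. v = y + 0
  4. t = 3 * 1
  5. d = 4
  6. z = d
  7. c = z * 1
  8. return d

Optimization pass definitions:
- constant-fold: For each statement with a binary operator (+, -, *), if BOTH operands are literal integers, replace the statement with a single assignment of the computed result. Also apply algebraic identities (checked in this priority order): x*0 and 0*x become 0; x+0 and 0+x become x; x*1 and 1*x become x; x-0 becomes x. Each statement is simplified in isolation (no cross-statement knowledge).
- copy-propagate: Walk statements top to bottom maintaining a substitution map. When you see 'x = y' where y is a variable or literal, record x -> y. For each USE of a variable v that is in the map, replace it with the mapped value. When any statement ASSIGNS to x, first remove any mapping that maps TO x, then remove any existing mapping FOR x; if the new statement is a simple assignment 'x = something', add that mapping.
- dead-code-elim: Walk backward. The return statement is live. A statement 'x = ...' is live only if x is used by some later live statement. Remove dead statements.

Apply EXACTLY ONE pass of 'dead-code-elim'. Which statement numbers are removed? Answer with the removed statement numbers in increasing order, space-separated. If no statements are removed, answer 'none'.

Backward liveness scan:
Stmt 1 'u = 5': DEAD (u not in live set [])
Stmt 2 'y = 4 - u': DEAD (y not in live set [])
Stmt 3 'v = y + 0': DEAD (v not in live set [])
Stmt 4 't = 3 * 1': DEAD (t not in live set [])
Stmt 5 'd = 4': KEEP (d is live); live-in = []
Stmt 6 'z = d': DEAD (z not in live set ['d'])
Stmt 7 'c = z * 1': DEAD (c not in live set ['d'])
Stmt 8 'return d': KEEP (return); live-in = ['d']
Removed statement numbers: [1, 2, 3, 4, 6, 7]
Surviving IR:
  d = 4
  return d

Answer: 1 2 3 4 6 7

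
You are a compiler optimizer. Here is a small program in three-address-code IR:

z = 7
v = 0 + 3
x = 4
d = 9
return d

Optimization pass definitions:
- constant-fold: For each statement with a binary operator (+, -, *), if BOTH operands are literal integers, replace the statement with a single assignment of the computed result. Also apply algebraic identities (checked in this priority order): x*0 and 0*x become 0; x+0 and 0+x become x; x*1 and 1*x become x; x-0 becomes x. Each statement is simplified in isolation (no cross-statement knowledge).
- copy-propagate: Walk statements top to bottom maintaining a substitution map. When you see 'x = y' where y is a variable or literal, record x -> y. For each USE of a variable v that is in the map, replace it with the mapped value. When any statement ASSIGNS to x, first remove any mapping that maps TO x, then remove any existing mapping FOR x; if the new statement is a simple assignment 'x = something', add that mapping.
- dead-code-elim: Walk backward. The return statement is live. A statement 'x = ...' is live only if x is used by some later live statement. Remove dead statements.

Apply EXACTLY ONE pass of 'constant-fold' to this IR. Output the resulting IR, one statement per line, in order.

Answer: z = 7
v = 3
x = 4
d = 9
return d

Derivation:
Applying constant-fold statement-by-statement:
  [1] z = 7  (unchanged)
  [2] v = 0 + 3  -> v = 3
  [3] x = 4  (unchanged)
  [4] d = 9  (unchanged)
  [5] return d  (unchanged)
Result (5 stmts):
  z = 7
  v = 3
  x = 4
  d = 9
  return d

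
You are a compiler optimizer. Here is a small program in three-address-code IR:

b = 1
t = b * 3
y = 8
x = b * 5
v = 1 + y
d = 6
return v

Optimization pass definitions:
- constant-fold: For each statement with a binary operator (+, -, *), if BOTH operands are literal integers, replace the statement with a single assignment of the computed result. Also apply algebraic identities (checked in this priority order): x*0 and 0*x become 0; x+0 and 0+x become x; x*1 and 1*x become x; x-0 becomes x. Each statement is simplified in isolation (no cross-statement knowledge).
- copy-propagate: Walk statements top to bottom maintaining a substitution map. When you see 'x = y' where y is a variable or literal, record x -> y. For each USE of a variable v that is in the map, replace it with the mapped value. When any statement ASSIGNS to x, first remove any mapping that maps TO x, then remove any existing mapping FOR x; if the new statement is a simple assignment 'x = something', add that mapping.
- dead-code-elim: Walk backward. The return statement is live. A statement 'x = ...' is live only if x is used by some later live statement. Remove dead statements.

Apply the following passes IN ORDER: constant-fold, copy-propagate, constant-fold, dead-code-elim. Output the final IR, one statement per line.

Answer: v = 9
return v

Derivation:
Initial IR:
  b = 1
  t = b * 3
  y = 8
  x = b * 5
  v = 1 + y
  d = 6
  return v
After constant-fold (7 stmts):
  b = 1
  t = b * 3
  y = 8
  x = b * 5
  v = 1 + y
  d = 6
  return v
After copy-propagate (7 stmts):
  b = 1
  t = 1 * 3
  y = 8
  x = 1 * 5
  v = 1 + 8
  d = 6
  return v
After constant-fold (7 stmts):
  b = 1
  t = 3
  y = 8
  x = 5
  v = 9
  d = 6
  return v
After dead-code-elim (2 stmts):
  v = 9
  return v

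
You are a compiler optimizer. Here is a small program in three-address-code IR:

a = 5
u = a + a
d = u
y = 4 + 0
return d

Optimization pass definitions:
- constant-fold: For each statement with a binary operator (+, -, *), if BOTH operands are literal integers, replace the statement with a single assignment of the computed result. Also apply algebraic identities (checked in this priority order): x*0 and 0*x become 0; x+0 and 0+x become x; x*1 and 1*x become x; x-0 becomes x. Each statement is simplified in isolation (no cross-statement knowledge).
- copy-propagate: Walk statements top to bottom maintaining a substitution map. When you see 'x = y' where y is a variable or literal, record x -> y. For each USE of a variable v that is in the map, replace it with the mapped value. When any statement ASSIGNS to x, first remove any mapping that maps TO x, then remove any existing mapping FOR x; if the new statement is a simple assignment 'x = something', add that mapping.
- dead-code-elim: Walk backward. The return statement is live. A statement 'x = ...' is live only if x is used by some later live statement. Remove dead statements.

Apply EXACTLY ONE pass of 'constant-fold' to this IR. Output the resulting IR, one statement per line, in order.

Answer: a = 5
u = a + a
d = u
y = 4
return d

Derivation:
Applying constant-fold statement-by-statement:
  [1] a = 5  (unchanged)
  [2] u = a + a  (unchanged)
  [3] d = u  (unchanged)
  [4] y = 4 + 0  -> y = 4
  [5] return d  (unchanged)
Result (5 stmts):
  a = 5
  u = a + a
  d = u
  y = 4
  return d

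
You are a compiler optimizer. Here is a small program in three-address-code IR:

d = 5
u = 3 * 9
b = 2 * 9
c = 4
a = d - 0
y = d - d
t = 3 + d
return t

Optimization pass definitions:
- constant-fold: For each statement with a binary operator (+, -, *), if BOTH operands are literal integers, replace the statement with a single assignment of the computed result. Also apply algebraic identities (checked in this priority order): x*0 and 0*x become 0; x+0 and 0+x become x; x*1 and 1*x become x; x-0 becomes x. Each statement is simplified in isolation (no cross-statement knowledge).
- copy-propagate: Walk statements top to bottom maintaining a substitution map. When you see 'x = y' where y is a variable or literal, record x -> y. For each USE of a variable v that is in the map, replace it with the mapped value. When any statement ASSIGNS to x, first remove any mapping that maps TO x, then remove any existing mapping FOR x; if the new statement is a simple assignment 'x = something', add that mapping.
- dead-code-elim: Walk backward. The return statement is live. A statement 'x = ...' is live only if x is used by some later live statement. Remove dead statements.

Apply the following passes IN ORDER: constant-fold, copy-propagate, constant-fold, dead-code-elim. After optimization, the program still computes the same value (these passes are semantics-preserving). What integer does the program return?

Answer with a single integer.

Initial IR:
  d = 5
  u = 3 * 9
  b = 2 * 9
  c = 4
  a = d - 0
  y = d - d
  t = 3 + d
  return t
After constant-fold (8 stmts):
  d = 5
  u = 27
  b = 18
  c = 4
  a = d
  y = d - d
  t = 3 + d
  return t
After copy-propagate (8 stmts):
  d = 5
  u = 27
  b = 18
  c = 4
  a = 5
  y = 5 - 5
  t = 3 + 5
  return t
After constant-fold (8 stmts):
  d = 5
  u = 27
  b = 18
  c = 4
  a = 5
  y = 0
  t = 8
  return t
After dead-code-elim (2 stmts):
  t = 8
  return t
Evaluate:
  d = 5  =>  d = 5
  u = 3 * 9  =>  u = 27
  b = 2 * 9  =>  b = 18
  c = 4  =>  c = 4
  a = d - 0  =>  a = 5
  y = d - d  =>  y = 0
  t = 3 + d  =>  t = 8
  return t = 8

Answer: 8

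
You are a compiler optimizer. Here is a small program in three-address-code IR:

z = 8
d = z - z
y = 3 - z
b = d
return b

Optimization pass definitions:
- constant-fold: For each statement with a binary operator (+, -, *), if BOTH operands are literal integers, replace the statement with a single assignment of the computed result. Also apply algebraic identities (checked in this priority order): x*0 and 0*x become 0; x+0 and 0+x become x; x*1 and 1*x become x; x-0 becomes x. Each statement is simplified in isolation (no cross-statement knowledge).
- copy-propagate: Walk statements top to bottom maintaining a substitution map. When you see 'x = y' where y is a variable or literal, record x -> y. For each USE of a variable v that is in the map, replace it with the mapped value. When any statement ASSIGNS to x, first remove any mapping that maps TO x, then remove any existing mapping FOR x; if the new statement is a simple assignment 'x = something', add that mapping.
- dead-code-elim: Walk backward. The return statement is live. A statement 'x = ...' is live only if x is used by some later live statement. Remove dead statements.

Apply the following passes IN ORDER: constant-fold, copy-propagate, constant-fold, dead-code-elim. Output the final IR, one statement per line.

Answer: d = 0
return d

Derivation:
Initial IR:
  z = 8
  d = z - z
  y = 3 - z
  b = d
  return b
After constant-fold (5 stmts):
  z = 8
  d = z - z
  y = 3 - z
  b = d
  return b
After copy-propagate (5 stmts):
  z = 8
  d = 8 - 8
  y = 3 - 8
  b = d
  return d
After constant-fold (5 stmts):
  z = 8
  d = 0
  y = -5
  b = d
  return d
After dead-code-elim (2 stmts):
  d = 0
  return d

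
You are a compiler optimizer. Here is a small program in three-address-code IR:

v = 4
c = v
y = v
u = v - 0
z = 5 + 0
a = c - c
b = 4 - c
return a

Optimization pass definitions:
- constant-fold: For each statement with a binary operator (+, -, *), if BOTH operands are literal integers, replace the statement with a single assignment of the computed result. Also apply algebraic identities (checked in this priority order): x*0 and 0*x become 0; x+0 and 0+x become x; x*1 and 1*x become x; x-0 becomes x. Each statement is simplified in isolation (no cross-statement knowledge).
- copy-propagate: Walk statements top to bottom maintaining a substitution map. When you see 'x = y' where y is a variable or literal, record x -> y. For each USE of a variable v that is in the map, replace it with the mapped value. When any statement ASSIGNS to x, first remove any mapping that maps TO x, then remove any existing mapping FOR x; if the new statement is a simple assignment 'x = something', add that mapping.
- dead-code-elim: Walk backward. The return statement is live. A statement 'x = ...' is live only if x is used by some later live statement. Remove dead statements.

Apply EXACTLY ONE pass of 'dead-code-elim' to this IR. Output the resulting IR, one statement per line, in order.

Answer: v = 4
c = v
a = c - c
return a

Derivation:
Applying dead-code-elim statement-by-statement:
  [8] return a  -> KEEP (return); live=['a']
  [7] b = 4 - c  -> DEAD (b not live)
  [6] a = c - c  -> KEEP; live=['c']
  [5] z = 5 + 0  -> DEAD (z not live)
  [4] u = v - 0  -> DEAD (u not live)
  [3] y = v  -> DEAD (y not live)
  [2] c = v  -> KEEP; live=['v']
  [1] v = 4  -> KEEP; live=[]
Result (4 stmts):
  v = 4
  c = v
  a = c - c
  return a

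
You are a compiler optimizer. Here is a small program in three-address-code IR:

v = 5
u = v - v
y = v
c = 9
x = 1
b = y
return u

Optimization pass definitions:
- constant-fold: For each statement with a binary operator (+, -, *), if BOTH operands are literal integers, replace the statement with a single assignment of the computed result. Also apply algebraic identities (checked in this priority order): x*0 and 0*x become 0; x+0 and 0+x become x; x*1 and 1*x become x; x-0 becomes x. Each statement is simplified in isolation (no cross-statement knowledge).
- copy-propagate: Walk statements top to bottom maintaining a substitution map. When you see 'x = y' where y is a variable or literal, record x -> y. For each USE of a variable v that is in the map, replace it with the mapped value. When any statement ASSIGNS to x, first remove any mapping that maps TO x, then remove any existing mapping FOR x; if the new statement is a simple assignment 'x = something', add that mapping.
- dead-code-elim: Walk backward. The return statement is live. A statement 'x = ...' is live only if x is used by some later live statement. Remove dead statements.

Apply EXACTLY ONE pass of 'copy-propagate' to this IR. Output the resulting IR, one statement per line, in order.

Applying copy-propagate statement-by-statement:
  [1] v = 5  (unchanged)
  [2] u = v - v  -> u = 5 - 5
  [3] y = v  -> y = 5
  [4] c = 9  (unchanged)
  [5] x = 1  (unchanged)
  [6] b = y  -> b = 5
  [7] return u  (unchanged)
Result (7 stmts):
  v = 5
  u = 5 - 5
  y = 5
  c = 9
  x = 1
  b = 5
  return u

Answer: v = 5
u = 5 - 5
y = 5
c = 9
x = 1
b = 5
return u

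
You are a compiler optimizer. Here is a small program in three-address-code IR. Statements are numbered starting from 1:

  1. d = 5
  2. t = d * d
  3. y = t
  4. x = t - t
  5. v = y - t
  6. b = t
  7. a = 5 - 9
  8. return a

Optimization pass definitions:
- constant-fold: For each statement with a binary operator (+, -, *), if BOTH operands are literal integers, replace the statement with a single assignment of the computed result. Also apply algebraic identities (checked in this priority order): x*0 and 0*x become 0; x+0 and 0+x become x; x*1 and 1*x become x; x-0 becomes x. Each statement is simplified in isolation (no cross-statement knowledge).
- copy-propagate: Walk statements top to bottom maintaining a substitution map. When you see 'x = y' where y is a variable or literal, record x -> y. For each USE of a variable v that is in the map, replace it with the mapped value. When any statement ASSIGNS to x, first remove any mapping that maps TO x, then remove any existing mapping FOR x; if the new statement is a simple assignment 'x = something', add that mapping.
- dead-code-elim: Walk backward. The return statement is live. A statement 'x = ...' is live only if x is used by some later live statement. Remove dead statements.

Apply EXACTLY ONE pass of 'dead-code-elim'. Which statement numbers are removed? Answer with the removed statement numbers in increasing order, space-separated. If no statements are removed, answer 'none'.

Answer: 1 2 3 4 5 6

Derivation:
Backward liveness scan:
Stmt 1 'd = 5': DEAD (d not in live set [])
Stmt 2 't = d * d': DEAD (t not in live set [])
Stmt 3 'y = t': DEAD (y not in live set [])
Stmt 4 'x = t - t': DEAD (x not in live set [])
Stmt 5 'v = y - t': DEAD (v not in live set [])
Stmt 6 'b = t': DEAD (b not in live set [])
Stmt 7 'a = 5 - 9': KEEP (a is live); live-in = []
Stmt 8 'return a': KEEP (return); live-in = ['a']
Removed statement numbers: [1, 2, 3, 4, 5, 6]
Surviving IR:
  a = 5 - 9
  return a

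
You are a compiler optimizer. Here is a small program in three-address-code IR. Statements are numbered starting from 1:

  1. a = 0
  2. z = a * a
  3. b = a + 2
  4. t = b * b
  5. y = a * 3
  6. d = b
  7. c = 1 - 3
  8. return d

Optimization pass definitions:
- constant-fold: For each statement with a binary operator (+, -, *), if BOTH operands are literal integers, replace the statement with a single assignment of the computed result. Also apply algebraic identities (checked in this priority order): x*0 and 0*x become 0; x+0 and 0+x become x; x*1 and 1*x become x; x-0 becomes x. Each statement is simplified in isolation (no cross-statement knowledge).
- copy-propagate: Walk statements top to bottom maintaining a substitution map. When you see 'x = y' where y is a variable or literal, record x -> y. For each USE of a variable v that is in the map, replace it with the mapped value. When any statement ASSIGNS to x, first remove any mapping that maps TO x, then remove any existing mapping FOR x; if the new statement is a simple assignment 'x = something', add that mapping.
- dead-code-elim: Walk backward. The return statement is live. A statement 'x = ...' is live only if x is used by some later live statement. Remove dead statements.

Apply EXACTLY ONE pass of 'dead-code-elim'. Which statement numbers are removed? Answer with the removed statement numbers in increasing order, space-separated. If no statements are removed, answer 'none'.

Backward liveness scan:
Stmt 1 'a = 0': KEEP (a is live); live-in = []
Stmt 2 'z = a * a': DEAD (z not in live set ['a'])
Stmt 3 'b = a + 2': KEEP (b is live); live-in = ['a']
Stmt 4 't = b * b': DEAD (t not in live set ['b'])
Stmt 5 'y = a * 3': DEAD (y not in live set ['b'])
Stmt 6 'd = b': KEEP (d is live); live-in = ['b']
Stmt 7 'c = 1 - 3': DEAD (c not in live set ['d'])
Stmt 8 'return d': KEEP (return); live-in = ['d']
Removed statement numbers: [2, 4, 5, 7]
Surviving IR:
  a = 0
  b = a + 2
  d = b
  return d

Answer: 2 4 5 7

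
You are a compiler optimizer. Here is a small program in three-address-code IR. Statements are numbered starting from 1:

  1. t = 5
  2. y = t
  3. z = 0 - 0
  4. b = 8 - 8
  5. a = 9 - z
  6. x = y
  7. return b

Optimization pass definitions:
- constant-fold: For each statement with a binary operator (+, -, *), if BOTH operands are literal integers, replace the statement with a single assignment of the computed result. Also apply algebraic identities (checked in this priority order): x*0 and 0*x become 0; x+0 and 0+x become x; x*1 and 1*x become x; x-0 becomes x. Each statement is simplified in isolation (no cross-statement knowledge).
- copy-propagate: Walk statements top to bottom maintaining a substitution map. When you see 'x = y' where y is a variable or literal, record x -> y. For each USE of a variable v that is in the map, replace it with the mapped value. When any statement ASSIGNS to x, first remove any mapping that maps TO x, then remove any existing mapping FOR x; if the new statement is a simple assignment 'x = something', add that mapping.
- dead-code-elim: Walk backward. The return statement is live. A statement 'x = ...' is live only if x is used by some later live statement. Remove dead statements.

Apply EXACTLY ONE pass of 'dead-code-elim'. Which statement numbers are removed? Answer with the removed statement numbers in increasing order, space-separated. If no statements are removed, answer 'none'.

Backward liveness scan:
Stmt 1 't = 5': DEAD (t not in live set [])
Stmt 2 'y = t': DEAD (y not in live set [])
Stmt 3 'z = 0 - 0': DEAD (z not in live set [])
Stmt 4 'b = 8 - 8': KEEP (b is live); live-in = []
Stmt 5 'a = 9 - z': DEAD (a not in live set ['b'])
Stmt 6 'x = y': DEAD (x not in live set ['b'])
Stmt 7 'return b': KEEP (return); live-in = ['b']
Removed statement numbers: [1, 2, 3, 5, 6]
Surviving IR:
  b = 8 - 8
  return b

Answer: 1 2 3 5 6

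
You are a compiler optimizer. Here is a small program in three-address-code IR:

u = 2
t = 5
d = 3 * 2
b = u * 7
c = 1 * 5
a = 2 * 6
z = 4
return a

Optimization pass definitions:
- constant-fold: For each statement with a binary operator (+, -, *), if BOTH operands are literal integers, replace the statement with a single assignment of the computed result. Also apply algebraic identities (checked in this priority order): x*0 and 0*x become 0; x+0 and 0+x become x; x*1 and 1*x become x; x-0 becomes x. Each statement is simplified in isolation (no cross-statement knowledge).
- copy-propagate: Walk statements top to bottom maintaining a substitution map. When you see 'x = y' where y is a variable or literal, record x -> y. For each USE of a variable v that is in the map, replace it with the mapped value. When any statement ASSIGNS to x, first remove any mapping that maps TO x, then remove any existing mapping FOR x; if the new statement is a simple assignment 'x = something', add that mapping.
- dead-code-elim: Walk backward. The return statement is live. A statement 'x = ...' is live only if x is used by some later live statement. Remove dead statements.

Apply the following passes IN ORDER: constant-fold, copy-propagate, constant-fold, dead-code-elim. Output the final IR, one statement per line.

Initial IR:
  u = 2
  t = 5
  d = 3 * 2
  b = u * 7
  c = 1 * 5
  a = 2 * 6
  z = 4
  return a
After constant-fold (8 stmts):
  u = 2
  t = 5
  d = 6
  b = u * 7
  c = 5
  a = 12
  z = 4
  return a
After copy-propagate (8 stmts):
  u = 2
  t = 5
  d = 6
  b = 2 * 7
  c = 5
  a = 12
  z = 4
  return 12
After constant-fold (8 stmts):
  u = 2
  t = 5
  d = 6
  b = 14
  c = 5
  a = 12
  z = 4
  return 12
After dead-code-elim (1 stmts):
  return 12

Answer: return 12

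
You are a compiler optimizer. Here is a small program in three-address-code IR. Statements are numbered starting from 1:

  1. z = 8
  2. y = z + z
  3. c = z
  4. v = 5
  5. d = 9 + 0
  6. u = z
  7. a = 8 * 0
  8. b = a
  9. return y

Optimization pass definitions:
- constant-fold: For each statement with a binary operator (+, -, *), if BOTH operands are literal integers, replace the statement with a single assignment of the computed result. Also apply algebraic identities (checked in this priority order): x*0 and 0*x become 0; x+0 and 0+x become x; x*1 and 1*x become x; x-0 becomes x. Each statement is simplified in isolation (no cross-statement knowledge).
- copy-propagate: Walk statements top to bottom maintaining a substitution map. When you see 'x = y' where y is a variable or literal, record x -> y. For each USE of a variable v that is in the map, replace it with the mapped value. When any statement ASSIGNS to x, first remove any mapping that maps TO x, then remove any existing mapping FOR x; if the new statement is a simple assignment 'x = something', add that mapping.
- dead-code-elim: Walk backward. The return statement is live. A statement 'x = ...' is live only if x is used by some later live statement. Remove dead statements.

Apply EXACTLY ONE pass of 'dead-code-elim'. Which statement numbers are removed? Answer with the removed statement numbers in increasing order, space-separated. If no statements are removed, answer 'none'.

Backward liveness scan:
Stmt 1 'z = 8': KEEP (z is live); live-in = []
Stmt 2 'y = z + z': KEEP (y is live); live-in = ['z']
Stmt 3 'c = z': DEAD (c not in live set ['y'])
Stmt 4 'v = 5': DEAD (v not in live set ['y'])
Stmt 5 'd = 9 + 0': DEAD (d not in live set ['y'])
Stmt 6 'u = z': DEAD (u not in live set ['y'])
Stmt 7 'a = 8 * 0': DEAD (a not in live set ['y'])
Stmt 8 'b = a': DEAD (b not in live set ['y'])
Stmt 9 'return y': KEEP (return); live-in = ['y']
Removed statement numbers: [3, 4, 5, 6, 7, 8]
Surviving IR:
  z = 8
  y = z + z
  return y

Answer: 3 4 5 6 7 8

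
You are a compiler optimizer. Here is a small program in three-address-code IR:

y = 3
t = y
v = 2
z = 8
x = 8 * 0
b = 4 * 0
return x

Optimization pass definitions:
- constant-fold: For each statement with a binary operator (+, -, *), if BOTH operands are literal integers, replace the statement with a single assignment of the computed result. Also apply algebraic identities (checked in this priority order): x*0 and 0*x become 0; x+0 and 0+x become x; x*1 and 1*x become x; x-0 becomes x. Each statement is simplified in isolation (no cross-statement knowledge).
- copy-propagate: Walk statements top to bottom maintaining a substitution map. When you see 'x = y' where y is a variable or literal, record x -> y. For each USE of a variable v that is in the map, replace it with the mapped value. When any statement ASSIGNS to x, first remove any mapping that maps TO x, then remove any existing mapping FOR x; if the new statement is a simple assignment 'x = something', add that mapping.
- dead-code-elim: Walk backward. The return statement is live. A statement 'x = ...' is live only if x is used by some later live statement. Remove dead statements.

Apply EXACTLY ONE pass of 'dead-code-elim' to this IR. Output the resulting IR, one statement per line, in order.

Answer: x = 8 * 0
return x

Derivation:
Applying dead-code-elim statement-by-statement:
  [7] return x  -> KEEP (return); live=['x']
  [6] b = 4 * 0  -> DEAD (b not live)
  [5] x = 8 * 0  -> KEEP; live=[]
  [4] z = 8  -> DEAD (z not live)
  [3] v = 2  -> DEAD (v not live)
  [2] t = y  -> DEAD (t not live)
  [1] y = 3  -> DEAD (y not live)
Result (2 stmts):
  x = 8 * 0
  return x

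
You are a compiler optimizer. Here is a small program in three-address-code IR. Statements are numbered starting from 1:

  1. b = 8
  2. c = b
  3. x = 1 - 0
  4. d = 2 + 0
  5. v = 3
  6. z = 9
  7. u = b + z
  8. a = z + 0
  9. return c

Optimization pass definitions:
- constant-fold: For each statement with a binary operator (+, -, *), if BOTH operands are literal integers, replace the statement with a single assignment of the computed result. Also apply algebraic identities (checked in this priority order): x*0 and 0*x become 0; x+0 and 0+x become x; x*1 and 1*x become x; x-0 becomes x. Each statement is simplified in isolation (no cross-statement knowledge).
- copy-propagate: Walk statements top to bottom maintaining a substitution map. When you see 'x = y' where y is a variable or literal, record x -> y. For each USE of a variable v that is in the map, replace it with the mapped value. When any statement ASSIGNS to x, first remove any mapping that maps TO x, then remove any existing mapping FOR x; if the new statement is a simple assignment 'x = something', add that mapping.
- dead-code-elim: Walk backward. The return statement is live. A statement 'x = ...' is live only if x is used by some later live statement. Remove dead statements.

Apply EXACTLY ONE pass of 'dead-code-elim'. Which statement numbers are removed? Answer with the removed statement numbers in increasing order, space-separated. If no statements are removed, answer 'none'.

Backward liveness scan:
Stmt 1 'b = 8': KEEP (b is live); live-in = []
Stmt 2 'c = b': KEEP (c is live); live-in = ['b']
Stmt 3 'x = 1 - 0': DEAD (x not in live set ['c'])
Stmt 4 'd = 2 + 0': DEAD (d not in live set ['c'])
Stmt 5 'v = 3': DEAD (v not in live set ['c'])
Stmt 6 'z = 9': DEAD (z not in live set ['c'])
Stmt 7 'u = b + z': DEAD (u not in live set ['c'])
Stmt 8 'a = z + 0': DEAD (a not in live set ['c'])
Stmt 9 'return c': KEEP (return); live-in = ['c']
Removed statement numbers: [3, 4, 5, 6, 7, 8]
Surviving IR:
  b = 8
  c = b
  return c

Answer: 3 4 5 6 7 8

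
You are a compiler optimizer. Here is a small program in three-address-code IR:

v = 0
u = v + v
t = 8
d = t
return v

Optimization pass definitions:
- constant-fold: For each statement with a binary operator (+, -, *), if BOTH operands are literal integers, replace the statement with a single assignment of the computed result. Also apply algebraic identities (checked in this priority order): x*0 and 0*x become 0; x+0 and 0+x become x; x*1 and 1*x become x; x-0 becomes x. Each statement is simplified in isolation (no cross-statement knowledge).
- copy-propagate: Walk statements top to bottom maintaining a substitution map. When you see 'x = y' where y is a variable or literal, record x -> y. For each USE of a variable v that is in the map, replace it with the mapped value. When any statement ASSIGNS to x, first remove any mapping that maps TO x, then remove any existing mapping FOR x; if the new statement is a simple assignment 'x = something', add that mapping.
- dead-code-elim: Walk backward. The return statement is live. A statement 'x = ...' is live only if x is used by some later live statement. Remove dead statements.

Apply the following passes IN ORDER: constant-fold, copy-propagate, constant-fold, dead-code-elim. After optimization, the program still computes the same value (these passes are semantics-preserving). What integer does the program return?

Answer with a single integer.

Answer: 0

Derivation:
Initial IR:
  v = 0
  u = v + v
  t = 8
  d = t
  return v
After constant-fold (5 stmts):
  v = 0
  u = v + v
  t = 8
  d = t
  return v
After copy-propagate (5 stmts):
  v = 0
  u = 0 + 0
  t = 8
  d = 8
  return 0
After constant-fold (5 stmts):
  v = 0
  u = 0
  t = 8
  d = 8
  return 0
After dead-code-elim (1 stmts):
  return 0
Evaluate:
  v = 0  =>  v = 0
  u = v + v  =>  u = 0
  t = 8  =>  t = 8
  d = t  =>  d = 8
  return v = 0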